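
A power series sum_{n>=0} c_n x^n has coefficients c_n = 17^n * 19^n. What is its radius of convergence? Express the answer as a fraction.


By the root test (Cauchy-Hadamard), the radius is R = 1 / limsup_n |c_n|^(1/n).
Here |c_n|^(1/n) = (17^n * 19^n)^(1/n) = 17 * 19 = 323 for all n.
So R = 1/323 = 1/323.

1/323


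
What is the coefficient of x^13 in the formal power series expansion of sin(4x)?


The Maclaurin series is sin(t) = sum_{k>=0} (-1)^k t^(2k+1) / (2k+1)!, so substituting t = 4x, only odd powers of x are nonzero, with coefficient of x^(2k+1) equal to (-1)^k 4^(2k+1) / (2k+1)!.
Write 13 = 2*6 + 1, giving the coefficient (-1)^6 * 4^13 / 13! = 67108864/6227020800 = 65536/6081075.

65536/6081075


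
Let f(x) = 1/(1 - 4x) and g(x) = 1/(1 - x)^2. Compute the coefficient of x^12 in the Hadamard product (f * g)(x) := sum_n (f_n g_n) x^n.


f has coefficients f_k = 4^k. For g = 1/(1 - x)^2 the coefficient is g_k = C(k + 1, 1) = k + 1. The Hadamard coefficient is (f * g)_k = 4^k * (k + 1).
For k = 12: 4^12 * 13 = 16777216 * 13 = 218103808.

218103808


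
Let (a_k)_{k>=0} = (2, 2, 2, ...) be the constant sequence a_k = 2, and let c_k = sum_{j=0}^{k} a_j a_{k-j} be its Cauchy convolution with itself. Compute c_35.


Since a_j = 2 for all j >= 0, the convolution sum becomes
c_k = sum_{j=0}^{k} 2 * 2 = 4 * (k + 1).
Equivalently, the generating function of (a_k) is 2/(1 - x) and its square is 4/(1 - x)^2 = sum_{k>=0} 4(k + 1) x^k.
For k = 35: 4 * 36 = 144.

144


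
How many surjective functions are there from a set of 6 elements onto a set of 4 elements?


By inclusion-exclusion on which target elements are missed, the number of surjections from an n-set onto a k-set is
surj(n, k) = sum_{j=0}^{k} (-1)^j C(k, j) (k - j)^n.
Equivalently surj(n, k) = k! * S(n, k), where S(n, k) is the Stirling number of the second kind.
For n = 6, k = 4:
S(6, 4) = 65, so
surj = 4! * 65 = 24 * 65 = 1560.

1560


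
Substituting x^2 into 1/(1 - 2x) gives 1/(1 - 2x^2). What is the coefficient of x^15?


Since 1/(1 - 2x^2) only has even powers of x,
the coefficient of x^15 (odd) is 0.

0


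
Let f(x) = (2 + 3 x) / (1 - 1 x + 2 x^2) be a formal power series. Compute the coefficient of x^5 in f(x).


Write f(x) = sum_{k>=0} a_k x^k. Multiplying both sides by 1 - 1 x + 2 x^2 gives
(1 - 1 x + 2 x^2) sum_{k>=0} a_k x^k = 2 + 3 x.
Matching coefficients:
 x^0: a_0 = 2
 x^1: a_1 - 1 a_0 = 3  =>  a_1 = 1*2 + 3 = 5
 x^k (k >= 2): a_k = 1 a_{k-1} - 2 a_{k-2}.
Iterating: a_2 = 1, a_3 = -9, a_4 = -11, a_5 = 7.
So the coefficient of x^5 is 7.

7


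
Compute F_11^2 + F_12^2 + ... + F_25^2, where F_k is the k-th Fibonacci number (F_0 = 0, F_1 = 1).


There is a standard identity sum_{k=0}^{N} F_k^2 = F_N * F_{N+1} (proved inductively from the telescoping relation F_k^2 = F_k F_{k+1} - F_{k-1} F_k). Then
sum_{k=11}^{25} F_k^2 = F_25 F_26 - F_10 F_11.
Computing: F_25 = 75025, F_26 = 121393, F_10 = 55, F_11 = 89.
Sum = 75025 * 121393 - 55 * 89 = 9107504930.

9107504930


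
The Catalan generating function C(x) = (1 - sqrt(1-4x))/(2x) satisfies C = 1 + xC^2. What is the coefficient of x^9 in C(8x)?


Substituting x -> 8x scales the n-th coefficient by 8^n, so [x^9] C(8x) = 8^9 * C_9.
C_9 = C(2*9, 9)/(10) = 48620/10 = 4862.
So 8^9 * 4862 = 134217728 * 4862 = 652566593536.

652566593536


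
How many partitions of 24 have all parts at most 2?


Using the generating function (1-x)^(-1)(1-x^2)^(-1),
the coefficient of x^24 counts these restricted partitions.
Result = 13

13


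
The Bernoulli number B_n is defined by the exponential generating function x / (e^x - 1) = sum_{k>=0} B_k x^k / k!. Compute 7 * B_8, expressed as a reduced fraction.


Bernoulli numbers can also be computed recursively via B_0 = 1 and sum_{j=0}^{m} C(m+1, j) B_j = 0 for m >= 1. Odd-index Bernoulli numbers vanish for k >= 3.
Computing B_8 = -1/30, so 7 * B_8 = 7 * -1/30 = -7/30.

-7/30


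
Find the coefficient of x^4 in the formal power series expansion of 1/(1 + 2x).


Write 1/(1 + c x) = 1/(1 - (-c) x) and apply the geometric-series identity
1/(1 - y) = sum_{k>=0} y^k to get 1/(1 + c x) = sum_{k>=0} (-c)^k x^k.
So the coefficient of x^k is (-c)^k = (-1)^k * c^k.
Here c = 2 and k = 4:
(-2)^4 = 1 * 16 = 16

16


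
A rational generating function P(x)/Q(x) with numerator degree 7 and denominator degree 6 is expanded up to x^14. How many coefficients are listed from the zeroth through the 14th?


Expanding up to x^14 gives the coefficients for x^0, x^1, ..., x^14.
That is 14 + 1 = 15 coefficients in total.

15


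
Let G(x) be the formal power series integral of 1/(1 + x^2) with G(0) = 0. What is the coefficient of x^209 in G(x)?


1/(1 + x^2) = sum_{j>=0} (-1)^j x^(2j). Integrating termwise with G(0) = 0:
G(x) = sum_{j>=0} (-1)^j x^(2j+1) / (2j+1) = arctan(x).
Only odd powers are nonzero. For x^209 write 209 = 2*104 + 1, giving
(-1)^104 / 209 = 1/209 = 1/209.

1/209


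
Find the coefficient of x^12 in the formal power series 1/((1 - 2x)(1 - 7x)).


By partial fractions or Cauchy convolution:
The coefficient equals sum_{k=0}^{12} 2^k * 7^(12-k).
= 19377800443

19377800443


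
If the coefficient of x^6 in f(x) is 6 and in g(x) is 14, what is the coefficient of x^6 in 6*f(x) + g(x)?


Scalar multiplication scales coefficients: 6 * 6 = 36.
Then add the g coefficient: 36 + 14
= 50

50


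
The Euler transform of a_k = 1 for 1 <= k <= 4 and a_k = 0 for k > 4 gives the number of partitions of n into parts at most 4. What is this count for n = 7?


Partitions of 7 into parts at most 4:
Using generating function (1-x)^(-1)(1-x^2)^(-1)...(1-x^4)^(-1),
the coefficient of x^7 = 11

11


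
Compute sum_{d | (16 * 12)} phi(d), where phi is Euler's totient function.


First, 16 * 12 = 192. One classical identity is sum_{d | n} phi(d) = n (each k in [1, n] has a unique gcd with n, and among the k's with gcd(k, n) = n/d there are phi(d) of them). So the sum equals 192. We also verify directly:
Divisors of 192: 1, 2, 3, 4, 6, 8, 12, 16, 24, 32, 48, 64, 96, 192.
phi values: 1, 1, 2, 2, 2, 4, 4, 8, 8, 16, 16, 32, 32, 64.
Sum = 192.

192


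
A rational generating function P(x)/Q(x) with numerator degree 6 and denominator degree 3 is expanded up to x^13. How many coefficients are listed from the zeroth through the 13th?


Expanding up to x^13 gives the coefficients for x^0, x^1, ..., x^13.
That is 13 + 1 = 14 coefficients in total.

14


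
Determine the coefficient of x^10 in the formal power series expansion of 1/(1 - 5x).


The geometric series identity gives 1/(1 - c x) = sum_{k>=0} c^k x^k, so the coefficient of x^k is c^k.
Here c = 5 and k = 10.
Computing: 5^10 = 9765625

9765625


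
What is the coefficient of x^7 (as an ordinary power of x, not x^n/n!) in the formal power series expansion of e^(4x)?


The exponential series is e^y = sum_{k>=0} y^k / k!. Substituting y = 4x gives
e^(4x) = sum_{k>=0} 4^k x^k / k!.
So the coefficient of x^n is a^n/n! with a = 4, n = 7:
4^7 / 7! = 16384/5040 = 1024/315

1024/315


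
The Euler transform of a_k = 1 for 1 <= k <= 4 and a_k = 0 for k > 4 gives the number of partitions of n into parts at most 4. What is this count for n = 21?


Partitions of 21 into parts at most 4:
Using generating function (1-x)^(-1)(1-x^2)^(-1)...(1-x^4)^(-1),
the coefficient of x^21 = 120

120


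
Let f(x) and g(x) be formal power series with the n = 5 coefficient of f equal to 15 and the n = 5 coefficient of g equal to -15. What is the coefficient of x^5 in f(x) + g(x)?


Addition of formal power series is termwise.
The coefficient of x^5 in f + g = 15 + -15
= 0

0


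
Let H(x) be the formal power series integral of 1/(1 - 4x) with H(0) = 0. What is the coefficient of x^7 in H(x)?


1/(1 - 4x) = sum_{k>=0} 4^k x^k. Integrating termwise with H(0) = 0:
H(x) = sum_{k>=0} 4^k x^(k+1) / (k+1) = sum_{m>=1} 4^(m-1) x^m / m.
For m = 7: 4^6/7 = 4096/7 = 4096/7.

4096/7


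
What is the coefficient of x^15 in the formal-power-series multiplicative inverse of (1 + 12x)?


The inverse is 1/(1 + 12x). Apply the geometric identity 1/(1 - y) = sum_{k>=0} y^k with y = -12x:
1/(1 + 12x) = sum_{k>=0} (-12)^k x^k.
So the coefficient of x^15 is (-12)^15 = -15407021574586368.

-15407021574586368


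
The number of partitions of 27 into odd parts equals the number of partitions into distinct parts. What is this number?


Computing partitions of 27 into odd parts (1, 3, 5, ...):
Using the generating function prod_{k>=0} 1/(1-x^(2k+1)),
the count is 192

192


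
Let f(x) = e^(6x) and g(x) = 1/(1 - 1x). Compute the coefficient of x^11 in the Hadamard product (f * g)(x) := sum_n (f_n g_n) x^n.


Expanding: f_k = 6^k/k! (from e^(6x)) and g_k = 1^k (from 1/(1 - 1x)). So the Hadamard coefficient (f * g)_k = 6^k 1^k / k! = (6)^k / k!.
For k = 11: 6^11/11! = 362797056/39916800 = 17496/1925.

17496/1925


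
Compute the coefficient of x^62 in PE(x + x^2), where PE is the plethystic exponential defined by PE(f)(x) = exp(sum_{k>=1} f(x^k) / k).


With f(x) = x + x^2, the exponent is sum_{k>=1} (x^k + x^(2k)) / k = -ln(1 - x) - ln(1 - x^2). Exponentiating:
PE(x + x^2) = 1 / ((1 - x)(1 - x^2)).
This is the generating function for partitions of n into parts of size 1 or 2. The number of 2's can be any j in 0..31, and the rest are 1's, so
[x^62] = floor(62/2) + 1 = 32.

32


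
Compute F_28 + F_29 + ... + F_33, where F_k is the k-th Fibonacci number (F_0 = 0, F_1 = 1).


Use the identity sum_{k=0}^{N} F_k = F_{N+2} - 1 (which follows from F_{k+2} - F_{k+1} = F_k). Then
sum_{k=28}^{33} F_k = (F_{35} - 1) - (F_{29} - 1) = F_{35} - F_{29}.
Computing: F_{35} = 9227465, F_{29} = 514229, so
Sum = 9227465 - 514229 = 8713236.

8713236


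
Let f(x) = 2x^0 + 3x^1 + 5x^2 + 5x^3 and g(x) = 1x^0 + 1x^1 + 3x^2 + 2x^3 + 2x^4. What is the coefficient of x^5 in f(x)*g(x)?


Cauchy product at x^5:
3*2 + 5*2 + 5*3
= 31

31


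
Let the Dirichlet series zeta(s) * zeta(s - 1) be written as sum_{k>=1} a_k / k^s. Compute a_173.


Convolution gives a_k = sum_{d | k} d * 1 = sum_{d | k} d = sigma(k), the sum of positive divisors of k.
For k = 173, the divisors are 1, 173, so
sigma(173) = 1 + 173 = 174.

174


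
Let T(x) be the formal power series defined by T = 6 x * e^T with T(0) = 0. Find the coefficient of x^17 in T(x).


Apply the Lagrange inversion formula: if T = 6 x * phi(T) with phi(t) = e^t, then
[x^n] T = 6^n * (1/n) [t^(n-1)] phi(t)^n = 6^n * (1/n) [t^(n-1)] e^(n t) = 6^n * (1/n) * n^(n-1) / (n-1)! = 6^n * n^(n-1) / n!.
When c = 1 this is the Cayley count of rooted labeled trees on n vertices, divided by n!.
For n = 17: 6^17 * 17^16 / 17! = 16926659444736 * 48661191875666868481/355687428096000 = 2028278625223237353130284/875875.

2028278625223237353130284/875875


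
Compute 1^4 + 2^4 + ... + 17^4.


This power sum has a closed form given by Faulhaber's formula
sum_{k=1}^{m} k^p = (1 / (p + 1)) * sum_{j=0}^{p} C(p + 1, j) B_j m^(p + 1 - j),
but for small m direct computation is fastest:
1 + 16 + 81 + 256 + 625 + 1296 + 2401 + 4096 + 6561 + 10000 + 14641 + 20736 + 28561 + 38416 + 50625 + 65536 + 83521 = 327369.

327369


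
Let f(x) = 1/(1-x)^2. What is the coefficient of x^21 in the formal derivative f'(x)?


Differentiate: d/dx [ 1/(1-x)^r ] = r / (1-x)^(r+1).
Here r = 2, so f'(x) = 2 / (1-x)^3.
The expansion of 1/(1-x)^(r+1) has coefficient of x^n equal to C(n+r, r).
So the coefficient of x^21 in f'(x) is
2 * C(23, 2) = 2 * 253 = 506

506


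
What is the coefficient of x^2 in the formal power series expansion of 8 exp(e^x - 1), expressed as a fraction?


exp(e^x - 1) is the exponential generating function for the Bell numbers Bell_k: exp(e^x - 1) = sum_{k>=0} Bell_k x^k / k!.
So the coefficient of x^2 in 8 exp(e^x - 1) is 8 Bell_2 / 2!.
Computing: Bell_2 = 2 and 2! = 2, giving
8 * 2/2 = 8.

8


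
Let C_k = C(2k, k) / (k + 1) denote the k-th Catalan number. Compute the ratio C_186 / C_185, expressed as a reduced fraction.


Using C_k = (2k)! / (k! (k+1)!), the ratio C_{k+1}/C_k simplifies to
C_{k+1}/C_k = [(2k+2)! / ((k+1)! (k+2)!)] * [k! (k+1)! / (2k)!]
 = (2k+2)(2k+1) / ((k+1)(k+2)) = 2(2k+1) / (k+2).
For k = 185: 2(2*185 + 1) / (185 + 2) = 742/187 = 742/187.

742/187


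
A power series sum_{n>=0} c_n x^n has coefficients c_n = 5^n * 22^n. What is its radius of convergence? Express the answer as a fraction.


By the root test (Cauchy-Hadamard), the radius is R = 1 / limsup_n |c_n|^(1/n).
Here |c_n|^(1/n) = (5^n * 22^n)^(1/n) = 5 * 22 = 110 for all n.
So R = 1/110 = 1/110.

1/110


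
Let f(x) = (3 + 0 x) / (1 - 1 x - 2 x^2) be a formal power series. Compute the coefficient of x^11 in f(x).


Write f(x) = sum_{k>=0} a_k x^k. Multiplying both sides by 1 - 1 x - 2 x^2 gives
(1 - 1 x - 2 x^2) sum_{k>=0} a_k x^k = 3 + 0 x.
Matching coefficients:
 x^0: a_0 = 3
 x^1: a_1 - 1 a_0 = 0  =>  a_1 = 1*3 + 0 = 3
 x^k (k >= 2): a_k = 1 a_{k-1} + 2 a_{k-2}.
Iterating: a_2 = 9, a_3 = 15, a_4 = 33, a_5 = 63, a_6 = 129, a_7 = 255, a_8 = 513, a_9 = 1023, a_10 = 2049, a_11 = 4095.
So the coefficient of x^11 is 4095.

4095


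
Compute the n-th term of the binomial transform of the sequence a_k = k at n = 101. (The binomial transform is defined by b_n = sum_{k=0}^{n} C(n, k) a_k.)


With a_k = k, b_n = sum_{k=0}^{n} C(n, k) k. Using k * C(n, k) = n * C(n-1, k-1) gives b_n = n * sum_{k>=1} C(n-1, k-1) = n * 2^(n-1).
For n = 101: 101 * 2^100 = 101 * 1267650600228229401496703205376 = 128032710623051169551167023742976.

128032710623051169551167023742976


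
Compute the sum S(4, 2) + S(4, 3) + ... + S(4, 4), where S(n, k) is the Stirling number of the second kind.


By definition, S(n, k) counts partitions of an n-set into exactly k nonempty blocks.
Computing row n = 4 for k = 2..4:
S(4, k): 7, 6, 1
Sum = 14.

14


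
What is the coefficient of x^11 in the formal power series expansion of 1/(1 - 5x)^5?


The general identity 1/(1 - c x)^r = sum_{k>=0} c^k C(k + r - 1, r - 1) x^k follows by substituting y = c x into 1/(1 - y)^r = sum_{k>=0} C(k + r - 1, r - 1) y^k.
For c = 5, r = 5, k = 11:
5^11 * C(15, 4) = 48828125 * 1365 = 66650390625.

66650390625


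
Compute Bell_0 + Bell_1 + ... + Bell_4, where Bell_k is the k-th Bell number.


Recall Bell_k counts set partitions of a k-set (with Bell_0 = 1 by convention).
Bell_0 through Bell_4: 1, 1, 2, 5, 15
Sum = 1 + 1 + 2 + 5 + 15 = 24.

24


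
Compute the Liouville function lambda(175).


The Liouville function is lambda(k) = (-1)^Omega(k), where Omega(k) counts the prime factors of k with multiplicity.
Factoring: 175 = 5 * 5 * 7, so Omega(175) = 3.
lambda(175) = (-1)^3 = -1.

-1


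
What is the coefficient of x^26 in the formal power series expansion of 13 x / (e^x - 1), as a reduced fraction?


The exponential generating function for Bernoulli numbers is
x / (e^x - 1) = sum_{k>=0} B_k x^k / k!.
So the coefficient of x^26 in 13 x / (e^x - 1) is 13 B_26 / 26!.
Computing: B_26 = 8553103/6, 26! = 403291461126605635584000000, giving
13 * 8553103/6 / 403291461126605635584000000 = 657931/14318040039997833216000000.

657931/14318040039997833216000000


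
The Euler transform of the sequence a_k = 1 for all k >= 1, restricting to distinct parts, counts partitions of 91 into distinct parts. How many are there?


Partitions of 91 into distinct parts can be computed via generating function.
Product (1+x)(1+x^2)(1+x^3)...
The coefficient of x^91 = 206848

206848


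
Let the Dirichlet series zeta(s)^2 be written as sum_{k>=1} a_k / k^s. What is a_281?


The Dirichlet convolution of the constant function 1 with itself gives (1 * 1)(k) = sum_{d | k} 1 = d(k), the number of positive divisors of k.
Since zeta(s) = sum_{k>=1} 1/k^s, we have zeta(s)^2 = sum_{k>=1} d(k)/k^s, so a_k = d(k).
For k = 281: the divisors are 1, 281.
Count = 2.

2


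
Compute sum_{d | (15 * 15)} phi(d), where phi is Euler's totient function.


First, 15 * 15 = 225. One classical identity is sum_{d | n} phi(d) = n (each k in [1, n] has a unique gcd with n, and among the k's with gcd(k, n) = n/d there are phi(d) of them). So the sum equals 225. We also verify directly:
Divisors of 225: 1, 3, 5, 9, 15, 25, 45, 75, 225.
phi values: 1, 2, 4, 6, 8, 20, 24, 40, 120.
Sum = 225.

225


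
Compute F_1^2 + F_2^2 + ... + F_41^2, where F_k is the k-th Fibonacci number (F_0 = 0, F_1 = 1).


There is a standard identity sum_{k=0}^{N} F_k^2 = F_N * F_{N+1} (proved inductively from the telescoping relation F_k^2 = F_k F_{k+1} - F_{k-1} F_k). Then
sum_{k=1}^{41} F_k^2 = F_41 F_42 - F_0 F_1.
Computing: F_41 = 165580141, F_42 = 267914296, F_0 = 0, F_1 = 1.
Sum = 165580141 * 267914296 - 0 * 1 = 44361286907595736.

44361286907595736


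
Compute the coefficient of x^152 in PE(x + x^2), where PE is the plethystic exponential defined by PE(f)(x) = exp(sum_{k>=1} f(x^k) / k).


With f(x) = x + x^2, the exponent is sum_{k>=1} (x^k + x^(2k)) / k = -ln(1 - x) - ln(1 - x^2). Exponentiating:
PE(x + x^2) = 1 / ((1 - x)(1 - x^2)).
This is the generating function for partitions of n into parts of size 1 or 2. The number of 2's can be any j in 0..76, and the rest are 1's, so
[x^152] = floor(152/2) + 1 = 77.

77


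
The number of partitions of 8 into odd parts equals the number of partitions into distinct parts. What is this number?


Computing partitions of 8 into odd parts (1, 3, 5, ...):
Using the generating function prod_{k>=0} 1/(1-x^(2k+1)),
the count is 6

6


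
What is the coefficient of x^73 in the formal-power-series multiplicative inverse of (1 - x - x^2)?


Let the inverse be f(x) = sum_{k>=0} a_k x^k. From f(x) * (1 - x - x^2) = 1 and matching coefficients:
 x^0: a_0 = 1.
 x^1: a_1 - a_0 = 0, so a_1 = 1.
 x^k (k >= 2): a_k - a_{k-1} - a_{k-2} = 0, i.e. a_k = a_{k-1} + a_{k-2}.
This is the Fibonacci-type recurrence shifted so that a_0 = a_1 = 1.
Iterating: a_0=1, a_1=1, a_2=2, a_3=3, a_4=5, a_5=8, a_6=13, a_7=21, a_8=34, a_9=55, ...
a_73 = 1304969544928657.

1304969544928657


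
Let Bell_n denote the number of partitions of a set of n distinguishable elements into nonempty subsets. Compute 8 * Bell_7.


Bell_7 can be computed from the Bell triangle or from Dobinski's identity Bell_n = (1/e) * sum_{k>=0} k^n / k!.
Computing Bell_7 = 877.
Then 8 * 877 = 7016.

7016


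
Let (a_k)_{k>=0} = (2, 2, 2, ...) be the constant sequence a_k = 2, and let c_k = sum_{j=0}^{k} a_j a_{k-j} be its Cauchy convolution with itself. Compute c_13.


Since a_j = 2 for all j >= 0, the convolution sum becomes
c_k = sum_{j=0}^{k} 2 * 2 = 4 * (k + 1).
Equivalently, the generating function of (a_k) is 2/(1 - x) and its square is 4/(1 - x)^2 = sum_{k>=0} 4(k + 1) x^k.
For k = 13: 4 * 14 = 56.

56


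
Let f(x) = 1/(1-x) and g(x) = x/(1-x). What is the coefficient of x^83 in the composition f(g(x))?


First simplify the composition: f(g(x)) = 1/(1 - x/(1-x)) = (1-x)/((1-x) - x) = (1-x)/(1-2x).
Now extract the coefficient. Write (1-x)/(1-2x) = 1/(1-2x) - x/(1-2x).
The coefficient of x^n in 1/(1-2x) is 2^n, and in x/(1-2x) is 2^(n-1) (for n >= 1).
So the coefficient of x^83 is 2^83 - 2^82 = 9671406556917033397649408 - 4835703278458516698824704 = 4835703278458516698824704.

4835703278458516698824704


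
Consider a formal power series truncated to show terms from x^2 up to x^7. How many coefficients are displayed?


From x^2 to x^7 inclusive, the count is 7 - 2 + 1 = 6.

6


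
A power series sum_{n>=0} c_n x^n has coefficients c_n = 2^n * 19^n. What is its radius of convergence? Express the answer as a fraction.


By the root test (Cauchy-Hadamard), the radius is R = 1 / limsup_n |c_n|^(1/n).
Here |c_n|^(1/n) = (2^n * 19^n)^(1/n) = 2 * 19 = 38 for all n.
So R = 1/38 = 1/38.

1/38


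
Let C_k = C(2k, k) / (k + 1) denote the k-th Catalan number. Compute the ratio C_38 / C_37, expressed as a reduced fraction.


Using C_k = (2k)! / (k! (k+1)!), the ratio C_{k+1}/C_k simplifies to
C_{k+1}/C_k = [(2k+2)! / ((k+1)! (k+2)!)] * [k! (k+1)! / (2k)!]
 = (2k+2)(2k+1) / ((k+1)(k+2)) = 2(2k+1) / (k+2).
For k = 37: 2(2*37 + 1) / (37 + 2) = 150/39 = 50/13.

50/13


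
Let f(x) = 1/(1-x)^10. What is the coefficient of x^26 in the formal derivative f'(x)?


Differentiate: d/dx [ 1/(1-x)^r ] = r / (1-x)^(r+1).
Here r = 10, so f'(x) = 10 / (1-x)^11.
The expansion of 1/(1-x)^(r+1) has coefficient of x^n equal to C(n+r, r).
So the coefficient of x^26 in f'(x) is
10 * C(36, 10) = 10 * 254186856 = 2541868560

2541868560


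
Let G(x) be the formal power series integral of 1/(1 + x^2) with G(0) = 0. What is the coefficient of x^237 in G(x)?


1/(1 + x^2) = sum_{j>=0} (-1)^j x^(2j). Integrating termwise with G(0) = 0:
G(x) = sum_{j>=0} (-1)^j x^(2j+1) / (2j+1) = arctan(x).
Only odd powers are nonzero. For x^237 write 237 = 2*118 + 1, giving
(-1)^118 / 237 = 1/237 = 1/237.

1/237


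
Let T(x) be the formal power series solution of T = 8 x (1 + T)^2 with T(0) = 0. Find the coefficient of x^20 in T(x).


Apply the Lagrange inversion formula: if T = 8 x * phi(T) with phi(t) = (1 + t)^2, then [x^n] T = 8^n * (1/n) [t^(n-1)] phi(t)^n = 8^n * (1/n) [t^(n-1)] (1 + t)^(2n) = 8^n * (1/n) C(2n, n-1).
Using the identity C(2n, n-1) = C(2n, n) * n / (n+1), the unscaled factor equals C(2n, n) / (n+1) = C_n, the n-th Catalan number.
For n = 20: C_20 = C(40, 20) / 21 = 137846528820/21 = 6564120420.
With the 8^20 = 1152921504606846976 factor, the coefficient is 1152921504606846976 * 6564120420 = 7567915591046928306976849920.

7567915591046928306976849920


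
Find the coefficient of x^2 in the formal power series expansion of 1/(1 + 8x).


Write 1/(1 + c x) = 1/(1 - (-c) x) and apply the geometric-series identity
1/(1 - y) = sum_{k>=0} y^k to get 1/(1 + c x) = sum_{k>=0} (-c)^k x^k.
So the coefficient of x^k is (-c)^k = (-1)^k * c^k.
Here c = 8 and k = 2:
(-8)^2 = 1 * 64 = 64

64


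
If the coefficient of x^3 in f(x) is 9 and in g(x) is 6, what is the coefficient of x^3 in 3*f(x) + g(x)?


Scalar multiplication scales coefficients: 3 * 9 = 27.
Then add the g coefficient: 27 + 6
= 33

33


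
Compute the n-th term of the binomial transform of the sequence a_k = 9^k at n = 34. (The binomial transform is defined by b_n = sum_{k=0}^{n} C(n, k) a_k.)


With a_k = 9^k, b_n = sum_{k=0}^{n} C(n, k) 9^k = (1 + 9)^n by the binomial theorem.
For n = 34: (1 + 9)^34 = 10^34 = 10000000000000000000000000000000000.

10000000000000000000000000000000000


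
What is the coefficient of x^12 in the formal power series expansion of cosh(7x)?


The Maclaurin series is cosh(t) = sum_{m>=0} t^(2m) / (2m)!, so substituting t = 7x, only even powers of x are nonzero, with coefficient of x^(2m) equal to 7^(2m) / (2m)!.
For x^12 the coefficient is 7^12/12! = 13841287201/479001600 = 1977326743/68428800.

1977326743/68428800


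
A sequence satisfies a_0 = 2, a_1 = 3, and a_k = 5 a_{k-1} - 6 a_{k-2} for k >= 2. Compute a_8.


The characteristic equation is t^2 - 5 t + 6 = 0, with roots r_1 = 3 and r_2 = 2 (so c_1 = r_1 + r_2, c_2 = -r_1 r_2 as required).
One can use the closed form a_n = A r_1^n + B r_2^n, but direct iteration is more reliable:
a_0 = 2, a_1 = 3, a_2 = 3, a_3 = -3, a_4 = -33, a_5 = -147, a_6 = -537, a_7 = -1803, a_8 = -5793.
So a_8 = -5793.

-5793


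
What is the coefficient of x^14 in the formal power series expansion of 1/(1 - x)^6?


The expansion 1/(1 - x)^r = sum_{k>=0} C(k + r - 1, r - 1) x^k follows from the multiset / negative-binomial theorem (or from repeated differentiation of the geometric series).
For r = 6 and k = 14:
C(19, 5) = 121645100408832000 / (120 * 87178291200) = 11628.

11628


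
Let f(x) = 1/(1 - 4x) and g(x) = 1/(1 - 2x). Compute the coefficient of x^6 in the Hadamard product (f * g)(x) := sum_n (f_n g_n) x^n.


f has coefficients f_k = 4^k and g has coefficients g_k = 2^k, so the Hadamard product has coefficient (f*g)_k = 4^k * 2^k = 8^k.
For k = 6: 8^6 = 262144.

262144


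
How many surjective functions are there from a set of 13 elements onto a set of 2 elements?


By inclusion-exclusion on which target elements are missed, the number of surjections from an n-set onto a k-set is
surj(n, k) = sum_{j=0}^{k} (-1)^j C(k, j) (k - j)^n.
Equivalently surj(n, k) = k! * S(n, k), where S(n, k) is the Stirling number of the second kind.
For n = 13, k = 2:
S(13, 2) = 4095, so
surj = 2! * 4095 = 2 * 4095 = 8190.

8190


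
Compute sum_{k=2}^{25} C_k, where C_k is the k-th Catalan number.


C_2 through C_25: 2, 5, 14, 42, 132, 429, 1430, 4862, 16796, 58786, 208012, 742900, 2674440, 9694845, 35357670, 129644790, 477638700, 1767263190, 6564120420, 24466267020, 91482563640, 343059613650, 1289904147324, 4861946401452
Sum = 2 + 5 + 14 + 42 + 132 + 429 + 1430 + 4862 + 16796 + 58786 + 208012 + 742900 + 2674440 + 9694845 + 35357670 + 129644790 + 477638700 + 1767263190 + 6564120420 + 24466267020 + 91482563640 + 343059613650 + 1289904147324 + 4861946401452
= 6619846420551

6619846420551


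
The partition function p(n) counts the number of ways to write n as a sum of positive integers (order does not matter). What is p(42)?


Using the generating function prod_{k>=1} 1/(1-x^k), we compute p(42).
By dynamic programming over parts 1 through 42:
p(42) = 53174

53174


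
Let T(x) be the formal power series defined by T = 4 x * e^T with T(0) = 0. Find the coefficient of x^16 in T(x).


Apply the Lagrange inversion formula: if T = 4 x * phi(T) with phi(t) = e^t, then
[x^n] T = 4^n * (1/n) [t^(n-1)] phi(t)^n = 4^n * (1/n) [t^(n-1)] e^(n t) = 4^n * (1/n) * n^(n-1) / (n-1)! = 4^n * n^(n-1) / n!.
When c = 1 this is the Cayley count of rooted labeled trees on n vertices, divided by n!.
For n = 16: 4^16 * 16^15 / 16! = 4294967296 * 1152921504606846976/20922789888000 = 151115727451828646838272/638512875.

151115727451828646838272/638512875


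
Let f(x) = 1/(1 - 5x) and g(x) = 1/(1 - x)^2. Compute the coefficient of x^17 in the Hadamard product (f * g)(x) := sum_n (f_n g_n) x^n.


f has coefficients f_k = 5^k. For g = 1/(1 - x)^2 the coefficient is g_k = C(k + 1, 1) = k + 1. The Hadamard coefficient is (f * g)_k = 5^k * (k + 1).
For k = 17: 5^17 * 18 = 762939453125 * 18 = 13732910156250.

13732910156250


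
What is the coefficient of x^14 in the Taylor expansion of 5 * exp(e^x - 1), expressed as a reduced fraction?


exp(e^x - 1) = sum_{k>=0} Bell_k x^k / k!, where Bell_k is the k-th Bell number.
So the coefficient of x^14 is 5 * Bell_14 / 14!.
Computing: Bell_14 = 190899322 and 14! = 87178291200, giving
5 * 190899322/87178291200 = 95449661/8717829120.

95449661/8717829120


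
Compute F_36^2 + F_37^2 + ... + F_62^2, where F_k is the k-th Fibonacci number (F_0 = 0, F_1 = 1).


There is a standard identity sum_{k=0}^{N} F_k^2 = F_N * F_{N+1} (proved inductively from the telescoping relation F_k^2 = F_k F_{k+1} - F_{k-1} F_k). Then
sum_{k=36}^{62} F_k^2 = F_62 F_63 - F_35 F_36.
Computing: F_62 = 4052739537881, F_63 = 6557470319842, F_35 = 9227465, F_36 = 14930352.
Sum = 4052739537881 * 6557470319842 - 9227465 * 14930352 = 26575719233567071044417122.

26575719233567071044417122


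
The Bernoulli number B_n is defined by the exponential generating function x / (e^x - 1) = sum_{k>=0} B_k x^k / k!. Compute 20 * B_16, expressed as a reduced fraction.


Bernoulli numbers can also be computed recursively via B_0 = 1 and sum_{j=0}^{m} C(m+1, j) B_j = 0 for m >= 1. Odd-index Bernoulli numbers vanish for k >= 3.
Computing B_16 = -3617/510, so 20 * B_16 = 20 * -3617/510 = -7234/51.

-7234/51


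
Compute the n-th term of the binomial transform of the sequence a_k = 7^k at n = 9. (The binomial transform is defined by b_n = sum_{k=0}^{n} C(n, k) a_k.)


With a_k = 7^k, b_n = sum_{k=0}^{n} C(n, k) 7^k = (1 + 7)^n by the binomial theorem.
For n = 9: (1 + 7)^9 = 8^9 = 134217728.

134217728


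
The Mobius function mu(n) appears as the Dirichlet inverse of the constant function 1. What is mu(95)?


95 = 5 * 19 (all distinct primes).
mu(95) = (-1)^2 = 1

1


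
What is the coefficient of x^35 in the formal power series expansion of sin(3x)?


The Maclaurin series is sin(t) = sum_{k>=0} (-1)^k t^(2k+1) / (2k+1)!, so substituting t = 3x, only odd powers of x are nonzero, with coefficient of x^(2k+1) equal to (-1)^k 3^(2k+1) / (2k+1)!.
Write 35 = 2*17 + 1, giving the coefficient (-1)^17 * 3^35 / 35! = -50031545098999707/10333147966386144929666651337523200000000 = -3486784401/720134848346716926220697600000000.

-3486784401/720134848346716926220697600000000


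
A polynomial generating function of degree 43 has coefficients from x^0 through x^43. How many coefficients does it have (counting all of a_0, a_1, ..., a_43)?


A polynomial of degree 43 takes the form a_0 + a_1 x + ... + a_43 x^43.
The number of coefficients is 43 + 1 = 44.

44


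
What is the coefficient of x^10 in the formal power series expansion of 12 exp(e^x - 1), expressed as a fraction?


exp(e^x - 1) is the exponential generating function for the Bell numbers Bell_k: exp(e^x - 1) = sum_{k>=0} Bell_k x^k / k!.
So the coefficient of x^10 in 12 exp(e^x - 1) is 12 Bell_10 / 10!.
Computing: Bell_10 = 115975 and 10! = 3628800, giving
12 * 115975/3628800 = 4639/12096.

4639/12096


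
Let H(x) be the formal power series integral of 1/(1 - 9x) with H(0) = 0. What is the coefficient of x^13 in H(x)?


1/(1 - 9x) = sum_{k>=0} 9^k x^k. Integrating termwise with H(0) = 0:
H(x) = sum_{k>=0} 9^k x^(k+1) / (k+1) = sum_{m>=1} 9^(m-1) x^m / m.
For m = 13: 9^12/13 = 282429536481/13 = 282429536481/13.

282429536481/13


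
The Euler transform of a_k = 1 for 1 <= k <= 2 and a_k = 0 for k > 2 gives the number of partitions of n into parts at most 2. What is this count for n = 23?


Partitions of 23 into parts at most 2:
Using generating function (1-x)^(-1)(1-x^2)^(-1),
the coefficient of x^23 = 12

12


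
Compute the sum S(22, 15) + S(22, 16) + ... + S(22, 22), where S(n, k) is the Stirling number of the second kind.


By definition, S(n, k) counts partitions of an n-set into exactly k nonempty blocks.
Computing row n = 22 for k = 15..22:
S(22, k): 345615943200, 26046574004, 1404142047, 53374629, 1389850, 23485, 231, 1
Sum = 373121447447.

373121447447


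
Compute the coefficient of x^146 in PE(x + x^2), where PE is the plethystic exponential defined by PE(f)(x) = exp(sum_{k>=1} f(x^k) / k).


With f(x) = x + x^2, the exponent is sum_{k>=1} (x^k + x^(2k)) / k = -ln(1 - x) - ln(1 - x^2). Exponentiating:
PE(x + x^2) = 1 / ((1 - x)(1 - x^2)).
This is the generating function for partitions of n into parts of size 1 or 2. The number of 2's can be any j in 0..73, and the rest are 1's, so
[x^146] = floor(146/2) + 1 = 74.

74


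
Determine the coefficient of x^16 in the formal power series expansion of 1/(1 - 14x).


The geometric series identity gives 1/(1 - c x) = sum_{k>=0} c^k x^k, so the coefficient of x^k is c^k.
Here c = 14 and k = 16.
Computing: 14^16 = 2177953337809371136

2177953337809371136


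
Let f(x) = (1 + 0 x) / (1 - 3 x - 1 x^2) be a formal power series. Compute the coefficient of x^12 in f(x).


Write f(x) = sum_{k>=0} a_k x^k. Multiplying both sides by 1 - 3 x - 1 x^2 gives
(1 - 3 x - 1 x^2) sum_{k>=0} a_k x^k = 1 + 0 x.
Matching coefficients:
 x^0: a_0 = 1
 x^1: a_1 - 3 a_0 = 0  =>  a_1 = 3*1 + 0 = 3
 x^k (k >= 2): a_k = 3 a_{k-1} + 1 a_{k-2}.
Iterating: a_2 = 10, a_3 = 33, a_4 = 109, a_5 = 360, a_6 = 1189, a_7 = 3927, a_8 = 12970, a_9 = 42837, a_10 = 141481, a_11 = 467280, a_12 = 1543321.
So the coefficient of x^12 is 1543321.

1543321


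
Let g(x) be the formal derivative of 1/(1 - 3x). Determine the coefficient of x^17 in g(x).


Differentiate termwise: d/dx sum_{k>=0} 3^k x^k = sum_{k>=1} k 3^k x^(k-1) = sum_{j>=0} (j+1) 3^(j+1) x^j.
Equivalently, d/dx [1/(1 - 3x)] = 3/(1 - 3x)^2.
For j = 17: 18 * 3^18 = 18 * 387420489 = 6973568802.

6973568802


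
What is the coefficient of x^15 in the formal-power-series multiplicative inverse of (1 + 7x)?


The inverse is 1/(1 + 7x). Apply the geometric identity 1/(1 - y) = sum_{k>=0} y^k with y = -7x:
1/(1 + 7x) = sum_{k>=0} (-7)^k x^k.
So the coefficient of x^15 is (-7)^15 = -4747561509943.

-4747561509943


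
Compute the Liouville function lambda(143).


The Liouville function is lambda(k) = (-1)^Omega(k), where Omega(k) counts the prime factors of k with multiplicity.
Factoring: 143 = 11 * 13, so Omega(143) = 2.
lambda(143) = (-1)^2 = 1.

1


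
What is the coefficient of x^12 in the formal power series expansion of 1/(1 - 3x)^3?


The general identity 1/(1 - c x)^r = sum_{k>=0} c^k C(k + r - 1, r - 1) x^k follows by substituting y = c x into 1/(1 - y)^r = sum_{k>=0} C(k + r - 1, r - 1) y^k.
For c = 3, r = 3, k = 12:
3^12 * C(14, 2) = 531441 * 91 = 48361131.

48361131


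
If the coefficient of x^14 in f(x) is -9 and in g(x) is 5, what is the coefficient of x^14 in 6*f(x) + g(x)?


Scalar multiplication scales coefficients: 6 * -9 = -54.
Then add the g coefficient: -54 + 5
= -49

-49


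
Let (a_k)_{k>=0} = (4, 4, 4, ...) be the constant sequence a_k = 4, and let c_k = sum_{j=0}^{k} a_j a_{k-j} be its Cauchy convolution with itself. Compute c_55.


Since a_j = 4 for all j >= 0, the convolution sum becomes
c_k = sum_{j=0}^{k} 4 * 4 = 16 * (k + 1).
Equivalently, the generating function of (a_k) is 4/(1 - x) and its square is 16/(1 - x)^2 = sum_{k>=0} 16(k + 1) x^k.
For k = 55: 16 * 56 = 896.

896


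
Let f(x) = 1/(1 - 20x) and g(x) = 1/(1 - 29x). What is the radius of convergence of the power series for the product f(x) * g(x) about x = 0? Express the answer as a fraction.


The radius of 1/(1 - 20x) is 1/20 (nearest singularity at x = 1/20), and the radius of 1/(1 - 29x) is 1/29.
The product f(x)*g(x) = 1/((1 - 20x)(1 - 29x)) has singularities at both 1/20 and 1/29, so its radius of convergence is the distance to the nearest one:
min(1/20, 1/29) = 1/29.

1/29


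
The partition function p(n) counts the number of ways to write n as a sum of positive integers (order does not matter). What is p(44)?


Using the generating function prod_{k>=1} 1/(1-x^k), we compute p(44).
By dynamic programming over parts 1 through 44:
p(44) = 75175

75175


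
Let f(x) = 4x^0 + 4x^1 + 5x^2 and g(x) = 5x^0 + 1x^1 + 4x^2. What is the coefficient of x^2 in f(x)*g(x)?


Cauchy product at x^2:
4*4 + 4*1 + 5*5
= 45

45


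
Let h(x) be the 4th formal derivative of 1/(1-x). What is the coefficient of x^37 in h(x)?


Differentiating 4 times: d^4/dx^4 [1/(1-x)] = 4!/(1-x)^5.
The expansion 1/(1-x)^5 = sum_{k>=0} C(k+4, 4) x^k, so the coefficient of x^n in 4!/(1-x)^5 is 4! * C(n+4, 4).
For n = 37: 24 * C(41, 4) = 24 * 101270 = 2430480

2430480


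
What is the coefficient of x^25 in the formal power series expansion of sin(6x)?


The Maclaurin series is sin(t) = sum_{k>=0} (-1)^k t^(2k+1) / (2k+1)!, so substituting t = 6x, only odd powers of x are nonzero, with coefficient of x^(2k+1) equal to (-1)^k 6^(2k+1) / (2k+1)!.
Write 25 = 2*12 + 1, giving the coefficient (-1)^12 * 6^25 / 25! = 28430288029929701376/15511210043330985984000000 = 114791256/62628675484375.

114791256/62628675484375


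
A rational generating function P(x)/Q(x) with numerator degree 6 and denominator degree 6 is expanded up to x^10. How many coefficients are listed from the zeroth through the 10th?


Expanding up to x^10 gives the coefficients for x^0, x^1, ..., x^10.
That is 10 + 1 = 11 coefficients in total.

11


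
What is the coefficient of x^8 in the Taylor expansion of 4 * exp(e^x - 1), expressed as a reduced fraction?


exp(e^x - 1) = sum_{k>=0} Bell_k x^k / k!, where Bell_k is the k-th Bell number.
So the coefficient of x^8 is 4 * Bell_8 / 8!.
Computing: Bell_8 = 4140 and 8! = 40320, giving
4 * 4140/40320 = 23/56.

23/56


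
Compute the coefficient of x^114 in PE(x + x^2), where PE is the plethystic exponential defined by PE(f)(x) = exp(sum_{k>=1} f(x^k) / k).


With f(x) = x + x^2, the exponent is sum_{k>=1} (x^k + x^(2k)) / k = -ln(1 - x) - ln(1 - x^2). Exponentiating:
PE(x + x^2) = 1 / ((1 - x)(1 - x^2)).
This is the generating function for partitions of n into parts of size 1 or 2. The number of 2's can be any j in 0..57, and the rest are 1's, so
[x^114] = floor(114/2) + 1 = 58.

58


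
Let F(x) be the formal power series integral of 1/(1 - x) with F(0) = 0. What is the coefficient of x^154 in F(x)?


1/(1 - x) = sum_{k>=0} x^k. Integrating termwise and using F(0) = 0 gives
F(x) = sum_{k>=0} x^(k+1) / (k+1) = sum_{m>=1} x^m / m = -ln(1 - x).
So the coefficient of x^154 is 1/154 = 1/154.

1/154


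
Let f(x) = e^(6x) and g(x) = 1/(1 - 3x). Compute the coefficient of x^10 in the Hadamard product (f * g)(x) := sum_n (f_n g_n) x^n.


Expanding: f_k = 6^k/k! (from e^(6x)) and g_k = 3^k (from 1/(1 - 3x)). So the Hadamard coefficient (f * g)_k = 6^k 3^k / k! = (18)^k / k!.
For k = 10: 18^10/10! = 3570467226624/3628800 = 172186884/175.

172186884/175


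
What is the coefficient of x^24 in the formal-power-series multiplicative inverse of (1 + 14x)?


The inverse is 1/(1 + 14x). Apply the geometric identity 1/(1 - y) = sum_{k>=0} y^k with y = -14x:
1/(1 + 14x) = sum_{k>=0} (-14)^k x^k.
So the coefficient of x^24 is (-14)^24 = 3214199700417740936751087616.

3214199700417740936751087616


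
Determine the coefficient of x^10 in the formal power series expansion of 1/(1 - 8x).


The geometric series identity gives 1/(1 - c x) = sum_{k>=0} c^k x^k, so the coefficient of x^k is c^k.
Here c = 8 and k = 10.
Computing: 8^10 = 1073741824

1073741824


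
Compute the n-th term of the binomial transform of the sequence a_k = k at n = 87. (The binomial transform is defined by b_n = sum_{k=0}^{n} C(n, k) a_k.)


With a_k = k, b_n = sum_{k=0}^{n} C(n, k) k. Using k * C(n, k) = n * C(n-1, k-1) gives b_n = n * sum_{k>=1} C(n-1, k-1) = n * 2^(n-1).
For n = 87: 87 * 2^86 = 87 * 77371252455336267181195264 = 6731298963614255244763987968.

6731298963614255244763987968


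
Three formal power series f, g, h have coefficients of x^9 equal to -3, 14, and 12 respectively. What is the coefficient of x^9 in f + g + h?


Series addition is componentwise:
-3 + 14 + 12
= 23

23


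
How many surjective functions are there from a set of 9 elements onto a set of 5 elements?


By inclusion-exclusion on which target elements are missed, the number of surjections from an n-set onto a k-set is
surj(n, k) = sum_{j=0}^{k} (-1)^j C(k, j) (k - j)^n.
Equivalently surj(n, k) = k! * S(n, k), where S(n, k) is the Stirling number of the second kind.
For n = 9, k = 5:
S(9, 5) = 6951, so
surj = 5! * 6951 = 120 * 6951 = 834120.

834120


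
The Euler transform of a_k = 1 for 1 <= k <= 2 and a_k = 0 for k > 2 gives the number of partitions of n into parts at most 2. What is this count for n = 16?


Partitions of 16 into parts at most 2:
Using generating function (1-x)^(-1)(1-x^2)^(-1),
the coefficient of x^16 = 9

9


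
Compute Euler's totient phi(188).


phi(n) counts integers in [1, n] coprime to n. Using the multiplicative formula phi(n) = n * prod_{p | n} (1 - 1/p):
188 = 2^2 * 47, so
phi(188) = 188 * (1 - 1/2) * (1 - 1/47) = 92.

92


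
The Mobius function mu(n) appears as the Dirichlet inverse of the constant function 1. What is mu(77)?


77 = 7 * 11 (all distinct primes).
mu(77) = (-1)^2 = 1

1


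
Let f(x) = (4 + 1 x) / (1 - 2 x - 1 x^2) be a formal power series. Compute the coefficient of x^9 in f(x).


Write f(x) = sum_{k>=0} a_k x^k. Multiplying both sides by 1 - 2 x - 1 x^2 gives
(1 - 2 x - 1 x^2) sum_{k>=0} a_k x^k = 4 + 1 x.
Matching coefficients:
 x^0: a_0 = 4
 x^1: a_1 - 2 a_0 = 1  =>  a_1 = 2*4 + 1 = 9
 x^k (k >= 2): a_k = 2 a_{k-1} + 1 a_{k-2}.
Iterating: a_2 = 22, a_3 = 53, a_4 = 128, a_5 = 309, a_6 = 746, a_7 = 1801, a_8 = 4348, a_9 = 10497.
So the coefficient of x^9 is 10497.

10497


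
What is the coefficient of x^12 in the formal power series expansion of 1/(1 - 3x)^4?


The general identity 1/(1 - c x)^r = sum_{k>=0} c^k C(k + r - 1, r - 1) x^k follows by substituting y = c x into 1/(1 - y)^r = sum_{k>=0} C(k + r - 1, r - 1) y^k.
For c = 3, r = 4, k = 12:
3^12 * C(15, 3) = 531441 * 455 = 241805655.

241805655
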